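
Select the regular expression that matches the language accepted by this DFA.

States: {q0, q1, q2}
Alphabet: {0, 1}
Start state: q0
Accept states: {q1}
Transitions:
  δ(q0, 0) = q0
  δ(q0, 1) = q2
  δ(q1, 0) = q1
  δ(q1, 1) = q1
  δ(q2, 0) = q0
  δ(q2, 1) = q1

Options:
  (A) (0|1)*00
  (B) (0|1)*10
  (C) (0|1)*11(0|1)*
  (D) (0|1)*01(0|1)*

Check each option against the DFA on short strings; one disagreement eliminates an option:
  (A) (0|1)*00: on '00' the DFA goes q0 → q0 → q0 and rejects (q0 ∉ Accept), but the regex matches it → eliminate
  (B) (0|1)*10: on '10' the DFA goes q0 → q2 → q0 and rejects (q0 ∉ Accept), but the regex matches it → eliminate
  (C) (0|1)*11(0|1)*: agrees with the DFA on every string of length ≤ 6
  (D) (0|1)*01(0|1)*: on '01' the DFA goes q0 → q0 → q2 and rejects (q2 ∉ Accept), but the regex matches it → eliminate
Only (C) is consistent with the DFA.
(C) (0|1)*11(0|1)*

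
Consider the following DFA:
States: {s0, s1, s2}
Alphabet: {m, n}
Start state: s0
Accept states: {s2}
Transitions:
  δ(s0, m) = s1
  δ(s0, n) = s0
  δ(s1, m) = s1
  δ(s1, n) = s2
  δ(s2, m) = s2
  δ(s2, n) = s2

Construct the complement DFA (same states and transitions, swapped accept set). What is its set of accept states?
Complement accept states = All states \ Original accept states
= {s0, s1, s2} \ {s2}
{s0, s1}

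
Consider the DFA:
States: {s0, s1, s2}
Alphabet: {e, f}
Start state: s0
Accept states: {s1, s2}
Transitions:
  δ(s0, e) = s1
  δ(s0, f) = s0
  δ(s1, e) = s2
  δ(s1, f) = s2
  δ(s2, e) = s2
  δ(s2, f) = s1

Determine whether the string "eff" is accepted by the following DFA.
Processing string "eff":
  s0 --e--> s1
  s1 --f--> s2
  s2 --f--> s1
Final state: s1
Accept states: {s1, s2}
Yes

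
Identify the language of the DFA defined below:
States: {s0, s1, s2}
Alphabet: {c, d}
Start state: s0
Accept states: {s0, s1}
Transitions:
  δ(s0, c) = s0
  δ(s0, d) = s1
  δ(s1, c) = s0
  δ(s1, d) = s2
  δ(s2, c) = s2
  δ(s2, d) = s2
Testing a few strings:
  'dcd' → accept
  'cccd' → accept
  'cd' → accept
  'c' → accept
State roles: s0=last symbol not d (ok); s1=last symbol d (ok); s2=saw dd (dead)
All strings over {c,d} with no two consecutive d's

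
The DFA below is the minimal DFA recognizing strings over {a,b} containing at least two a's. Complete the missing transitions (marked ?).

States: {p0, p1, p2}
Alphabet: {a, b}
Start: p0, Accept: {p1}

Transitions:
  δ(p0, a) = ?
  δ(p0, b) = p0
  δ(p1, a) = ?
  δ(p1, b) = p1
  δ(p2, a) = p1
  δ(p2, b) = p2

From the language and accept set, identify what each state tracks — p0: zero a's seen; p1: ≥ two a's seen; p2: one a seen.
Each missing δ(q, a) is the state matching the new tracked value after reading a.
δ(p0, a) = p2; δ(p1, a) = p1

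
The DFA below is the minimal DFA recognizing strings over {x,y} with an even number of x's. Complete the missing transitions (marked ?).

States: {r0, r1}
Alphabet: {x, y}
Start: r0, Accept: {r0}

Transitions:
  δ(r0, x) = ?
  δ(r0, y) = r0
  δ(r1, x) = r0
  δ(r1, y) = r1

From the language and accept set, identify what each state tracks — r0: even number of x's so far; r1: odd number of x's so far.
Each missing δ(q, a) is the state matching the new tracked value after reading a.
δ(r0, x) = r1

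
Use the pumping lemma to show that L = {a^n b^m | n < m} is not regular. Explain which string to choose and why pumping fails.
Assume L is regular with pumping length p. Idea: pumping up the a-block makes the a-count reach the b-count.
Choose s = a^p b^(p+1) ∈ L. By the pumping lemma, s = xyz with |xy| ≤ p, |y| > 0, so y = a^k with k ≥ 1. Then xy²z = a^(p+k) b^(p+1). Since p+k ≥ p+1, the number of a's is no longer strictly less than the number of b's, so xy²z ∉ L.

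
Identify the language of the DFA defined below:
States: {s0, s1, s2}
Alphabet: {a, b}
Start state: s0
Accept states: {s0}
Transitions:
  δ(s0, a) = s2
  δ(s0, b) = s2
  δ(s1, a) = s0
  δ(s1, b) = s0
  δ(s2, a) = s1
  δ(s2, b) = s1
Testing a few strings:
  'aaaa' → reject
  'aa' → reject
  'abba' → reject
  'b' → reject
State roles: s0=length ≡ 0 (mod 3); s1=length ≡ 2 (mod 3); s2=length ≡ 1 (mod 3)
All strings over {a,b} whose length is a multiple of 3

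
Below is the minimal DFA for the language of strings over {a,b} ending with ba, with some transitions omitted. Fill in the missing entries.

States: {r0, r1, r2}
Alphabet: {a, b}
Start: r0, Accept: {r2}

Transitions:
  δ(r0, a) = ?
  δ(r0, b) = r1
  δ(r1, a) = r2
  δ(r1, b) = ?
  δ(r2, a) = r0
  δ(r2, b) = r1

From the language and accept set, identify what each state tracks — r0: no suffix match; r1: one trailing b; r2: suffix is ba.
Each missing δ(q, a) is the state matching the new tracked value after reading a.
δ(r0, a) = r0; δ(r1, b) = r1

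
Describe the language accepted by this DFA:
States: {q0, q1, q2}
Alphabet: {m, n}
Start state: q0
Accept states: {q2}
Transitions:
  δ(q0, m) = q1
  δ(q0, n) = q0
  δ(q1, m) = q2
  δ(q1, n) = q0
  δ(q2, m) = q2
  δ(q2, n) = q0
Testing a few strings:
  'mmnn' → reject
  'nmnn' → reject
  'mnnn' → reject
  'mnm' → reject
State roles: q0=last symbol not m; q1=one trailing m; q2=two trailing m's
All strings over {m,n} ending with mm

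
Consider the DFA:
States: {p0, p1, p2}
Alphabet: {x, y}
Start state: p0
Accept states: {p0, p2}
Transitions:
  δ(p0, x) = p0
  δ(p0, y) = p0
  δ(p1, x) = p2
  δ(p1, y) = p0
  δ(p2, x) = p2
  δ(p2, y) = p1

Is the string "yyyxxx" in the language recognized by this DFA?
Processing string "yyyxxx":
  p0 --y--> p0
  p0 --y--> p0
  p0 --y--> p0
  p0 --x--> p0
  p0 --x--> p0
  p0 --x--> p0
Final state: p0
Accept states: {p0, p2}
Yes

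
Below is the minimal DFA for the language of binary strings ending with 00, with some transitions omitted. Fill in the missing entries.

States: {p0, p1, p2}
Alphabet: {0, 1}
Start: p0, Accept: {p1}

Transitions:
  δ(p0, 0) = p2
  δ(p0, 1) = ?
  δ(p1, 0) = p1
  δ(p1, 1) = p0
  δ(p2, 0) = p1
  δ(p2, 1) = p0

From the language and accept set, identify what each state tracks — p0: last symbol not 0; p1: two trailing 0's; p2: one trailing 0.
Each missing δ(q, a) is the state matching the new tracked value after reading a.
δ(p0, 1) = p0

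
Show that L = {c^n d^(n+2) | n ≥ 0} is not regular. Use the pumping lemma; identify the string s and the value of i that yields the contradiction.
Assume L is regular with pumping length p. Idea: pumping the c-block breaks the fixed offset of 2.
Choose s = c^p d^(p+2) ∈ L. By the pumping lemma, s = xyz with |xy| ≤ p, |y| > 0, so y = c^k with k ≥ 1. Then xy²z = c^(p+k) d^(p+2). For this to be in L we would need p+2 = (p+k)+2, i.e. k = 0, contradicting k ≥ 1. So xy²z ∉ L.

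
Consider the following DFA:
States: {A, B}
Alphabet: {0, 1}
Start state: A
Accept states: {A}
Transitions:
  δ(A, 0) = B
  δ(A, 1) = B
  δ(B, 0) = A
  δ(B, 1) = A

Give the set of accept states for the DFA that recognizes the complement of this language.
Complement accept states = All states \ Original accept states
= {A, B} \ {A}
{B}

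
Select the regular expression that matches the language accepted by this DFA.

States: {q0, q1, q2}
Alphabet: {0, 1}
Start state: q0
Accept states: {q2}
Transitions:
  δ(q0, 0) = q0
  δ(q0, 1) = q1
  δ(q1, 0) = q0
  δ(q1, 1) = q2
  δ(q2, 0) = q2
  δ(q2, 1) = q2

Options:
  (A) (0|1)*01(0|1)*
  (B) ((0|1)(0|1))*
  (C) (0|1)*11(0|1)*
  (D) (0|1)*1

Check each option against the DFA on short strings; one disagreement eliminates an option:
  (A) (0|1)*01(0|1)*: on '01' the DFA goes q0 → q0 → q1 and rejects (q1 ∉ Accept), but the regex matches it → eliminate
  (B) ((0|1)(0|1))*: on ε the DFA stays in q0 and rejects (q0 ∉ Accept), but the regex matches it → eliminate
  (C) (0|1)*11(0|1)*: agrees with the DFA on every string of length ≤ 6
  (D) (0|1)*1: on '1' the DFA goes q0 → q1 and rejects (q1 ∉ Accept), but the regex matches it → eliminate
Only (C) is consistent with the DFA.
(C) (0|1)*11(0|1)*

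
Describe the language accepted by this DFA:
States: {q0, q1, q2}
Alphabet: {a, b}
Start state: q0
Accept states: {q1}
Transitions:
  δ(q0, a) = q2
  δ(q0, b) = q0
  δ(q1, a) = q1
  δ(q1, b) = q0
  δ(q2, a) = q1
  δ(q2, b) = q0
Testing a few strings:
  'ba' → reject
  'baaa' → accept
  'aabb' → reject
  'b' → reject
State roles: q0=last symbol not a; q1=two trailing a's; q2=one trailing a
All strings over {a,b} ending with aa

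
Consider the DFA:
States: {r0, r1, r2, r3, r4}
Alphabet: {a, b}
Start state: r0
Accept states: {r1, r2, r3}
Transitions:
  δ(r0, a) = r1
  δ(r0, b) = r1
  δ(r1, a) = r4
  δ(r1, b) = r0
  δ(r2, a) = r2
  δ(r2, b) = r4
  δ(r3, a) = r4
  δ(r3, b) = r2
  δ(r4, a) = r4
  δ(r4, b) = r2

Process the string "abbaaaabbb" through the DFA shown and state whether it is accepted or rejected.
Processing string "abbaaaabbb":
  r0 --a--> r1
  r1 --b--> r0
  r0 --b--> r1
  r1 --a--> r4
  r4 --a--> r4
  r4 --a--> r4
  r4 --a--> r4
  r4 --b--> r2
  r2 --b--> r4
  r4 --b--> r2
Final state: r2
Accept states: {r1, r2, r3}
Yes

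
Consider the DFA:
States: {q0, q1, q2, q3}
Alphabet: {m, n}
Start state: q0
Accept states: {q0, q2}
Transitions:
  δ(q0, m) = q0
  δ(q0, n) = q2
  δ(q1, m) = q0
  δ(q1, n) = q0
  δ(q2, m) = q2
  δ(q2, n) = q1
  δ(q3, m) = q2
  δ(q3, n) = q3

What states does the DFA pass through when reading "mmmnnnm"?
read 'm': q0 → q0
  read 'm': q0 → q0
  read 'm': q0 → q0
  read 'n': q0 → q2
  read 'n': q2 → q1
  read 'n': q1 → q0
  read 'm': q0 → q0
q0 -> q0 -> q0 -> q0 -> q2 -> q1 -> q0 -> q0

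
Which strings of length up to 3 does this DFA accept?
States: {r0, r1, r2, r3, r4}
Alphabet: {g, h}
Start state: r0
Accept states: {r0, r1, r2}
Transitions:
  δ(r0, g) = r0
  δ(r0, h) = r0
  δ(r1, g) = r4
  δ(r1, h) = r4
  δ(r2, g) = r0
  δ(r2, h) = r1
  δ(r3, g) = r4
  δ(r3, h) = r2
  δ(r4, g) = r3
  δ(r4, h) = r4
ε, g, h, gg, gh, hg, hh, ggg, ggh, ghg, ghh, hgg, hgh, hhg, hhh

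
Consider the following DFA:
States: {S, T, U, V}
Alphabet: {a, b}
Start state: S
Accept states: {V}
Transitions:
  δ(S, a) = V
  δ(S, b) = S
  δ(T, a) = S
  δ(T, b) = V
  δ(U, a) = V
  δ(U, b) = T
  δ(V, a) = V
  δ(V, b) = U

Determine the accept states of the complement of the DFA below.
Complement accept states = All states \ Original accept states
= {S, T, U, V} \ {V}
{S, T, U}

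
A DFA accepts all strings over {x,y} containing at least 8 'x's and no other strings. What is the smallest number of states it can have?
By Myhill–Nerode, count the distinguishable equivalence classes: 9 classes — having seen 0, 1, …, 7, or ≥8 copies of 'x'; any two classes i < j (j ≤ 8) are distinguished by the string x^(8−j), which takes class j to 8 copies (accepted) but leaves class i below 8 (rejected).
9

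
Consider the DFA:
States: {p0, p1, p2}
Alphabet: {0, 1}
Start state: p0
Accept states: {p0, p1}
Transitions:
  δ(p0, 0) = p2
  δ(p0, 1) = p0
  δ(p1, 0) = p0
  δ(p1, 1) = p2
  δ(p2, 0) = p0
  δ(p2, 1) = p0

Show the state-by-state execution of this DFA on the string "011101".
read '0': p0 → p2
  read '1': p2 → p0
  read '1': p0 → p0
  read '1': p0 → p0
  read '0': p0 → p2
  read '1': p2 → p0
p0 -> p2 -> p0 -> p0 -> p0 -> p2 -> p0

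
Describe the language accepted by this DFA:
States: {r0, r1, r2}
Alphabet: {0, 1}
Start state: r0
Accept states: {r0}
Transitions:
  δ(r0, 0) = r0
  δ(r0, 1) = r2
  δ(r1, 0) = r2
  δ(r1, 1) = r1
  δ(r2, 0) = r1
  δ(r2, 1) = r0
Testing a few strings:
  '010' → reject
  '01' → reject
  '1100' → accept
  '0000' → accept
State roles: r0=value ≡ 0 (mod 3); r1=value ≡ 2 (mod 3); r2=value ≡ 1 (mod 3)
All binary strings representing a multiple of 3 (read in base 2; leading zeros allowed and ε counts as 0)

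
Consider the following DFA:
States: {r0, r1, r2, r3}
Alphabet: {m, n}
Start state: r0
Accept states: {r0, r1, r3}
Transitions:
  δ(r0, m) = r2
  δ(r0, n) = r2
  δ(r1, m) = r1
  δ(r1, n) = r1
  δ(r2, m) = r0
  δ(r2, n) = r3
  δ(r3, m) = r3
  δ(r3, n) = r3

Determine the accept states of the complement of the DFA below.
Complement accept states = All states \ Original accept states
= {r0, r1, r2, r3} \ {r0, r1, r3}
{r2}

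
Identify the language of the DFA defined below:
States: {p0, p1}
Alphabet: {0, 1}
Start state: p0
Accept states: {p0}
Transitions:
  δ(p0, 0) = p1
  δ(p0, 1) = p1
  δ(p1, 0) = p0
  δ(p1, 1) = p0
Testing a few strings:
  '0' → reject
  '101' → reject
  '00' → accept
  '11' → accept
State roles: p0=even length so far; p1=odd length so far
All binary strings of even length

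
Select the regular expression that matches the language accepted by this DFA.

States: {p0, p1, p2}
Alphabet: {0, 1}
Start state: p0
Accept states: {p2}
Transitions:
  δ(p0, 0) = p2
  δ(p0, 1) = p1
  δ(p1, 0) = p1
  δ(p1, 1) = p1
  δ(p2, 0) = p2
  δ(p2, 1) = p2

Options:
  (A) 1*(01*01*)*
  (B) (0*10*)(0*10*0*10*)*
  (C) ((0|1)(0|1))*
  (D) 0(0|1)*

Check each option against the DFA on short strings; one disagreement eliminates an option:
  (A) 1*(01*01*)*: on ε the DFA stays in p0 and rejects (p0 ∉ Accept), but the regex matches it → eliminate
  (B) (0*10*)(0*10*0*10*)*: on '0' the DFA goes p0 → p2 and accepts (p2 ∈ Accept), but the regex does not match it → eliminate
  (C) ((0|1)(0|1))*: on ε the DFA stays in p0 and rejects (p0 ∉ Accept), but the regex matches it → eliminate
  (D) 0(0|1)*: agrees with the DFA on every string of length ≤ 6
Only (D) is consistent with the DFA.
(D) 0(0|1)*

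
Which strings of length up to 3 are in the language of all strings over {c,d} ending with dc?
dc, cdc, ddc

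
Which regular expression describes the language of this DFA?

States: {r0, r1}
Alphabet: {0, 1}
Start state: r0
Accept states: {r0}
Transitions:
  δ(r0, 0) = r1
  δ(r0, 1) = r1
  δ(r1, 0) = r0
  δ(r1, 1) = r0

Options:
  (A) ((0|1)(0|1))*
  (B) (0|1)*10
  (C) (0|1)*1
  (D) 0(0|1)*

Check each option against the DFA on short strings; one disagreement eliminates an option:
  (A) ((0|1)(0|1))*: agrees with the DFA on every string of length ≤ 6
  (B) (0|1)*10: on ε the DFA stays in r0 and accepts (r0 ∈ Accept), but the regex does not match it → eliminate
  (C) (0|1)*1: on ε the DFA stays in r0 and accepts (r0 ∈ Accept), but the regex does not match it → eliminate
  (D) 0(0|1)*: on ε the DFA stays in r0 and accepts (r0 ∈ Accept), but the regex does not match it → eliminate
Only (A) is consistent with the DFA.
(A) ((0|1)(0|1))*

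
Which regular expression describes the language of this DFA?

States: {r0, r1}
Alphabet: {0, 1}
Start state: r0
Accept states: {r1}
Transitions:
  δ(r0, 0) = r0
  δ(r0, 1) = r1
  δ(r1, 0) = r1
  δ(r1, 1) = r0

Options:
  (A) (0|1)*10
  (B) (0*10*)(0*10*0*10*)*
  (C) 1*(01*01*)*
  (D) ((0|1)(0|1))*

Check each option against the DFA on short strings; one disagreement eliminates an option:
  (A) (0|1)*10: on '1' the DFA goes r0 → r1 and accepts (r1 ∈ Accept), but the regex does not match it → eliminate
  (B) (0*10*)(0*10*0*10*)*: agrees with the DFA on every string of length ≤ 6
  (C) 1*(01*01*)*: on ε the DFA stays in r0 and rejects (r0 ∉ Accept), but the regex matches it → eliminate
  (D) ((0|1)(0|1))*: on ε the DFA stays in r0 and rejects (r0 ∉ Accept), but the regex matches it → eliminate
Only (B) is consistent with the DFA.
(B) (0*10*)(0*10*0*10*)*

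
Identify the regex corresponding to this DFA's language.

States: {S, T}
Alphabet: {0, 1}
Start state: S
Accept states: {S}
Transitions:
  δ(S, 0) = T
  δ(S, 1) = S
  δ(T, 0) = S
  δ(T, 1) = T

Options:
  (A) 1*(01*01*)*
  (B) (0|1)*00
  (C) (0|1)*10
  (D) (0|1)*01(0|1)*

Check each option against the DFA on short strings; one disagreement eliminates an option:
  (A) 1*(01*01*)*: agrees with the DFA on every string of length ≤ 6
  (B) (0|1)*00: on ε the DFA stays in S and accepts (S ∈ Accept), but the regex does not match it → eliminate
  (C) (0|1)*10: on ε the DFA stays in S and accepts (S ∈ Accept), but the regex does not match it → eliminate
  (D) (0|1)*01(0|1)*: on ε the DFA stays in S and accepts (S ∈ Accept), but the regex does not match it → eliminate
Only (A) is consistent with the DFA.
(A) 1*(01*01*)*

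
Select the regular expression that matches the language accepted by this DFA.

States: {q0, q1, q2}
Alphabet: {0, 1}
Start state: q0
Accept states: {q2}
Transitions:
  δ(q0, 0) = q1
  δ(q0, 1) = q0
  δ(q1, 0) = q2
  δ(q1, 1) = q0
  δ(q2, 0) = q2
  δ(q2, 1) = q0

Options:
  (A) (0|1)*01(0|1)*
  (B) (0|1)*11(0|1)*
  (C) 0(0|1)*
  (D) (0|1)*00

Check each option against the DFA on short strings; one disagreement eliminates an option:
  (A) (0|1)*01(0|1)*: on '00' the DFA goes q0 → q1 → q2 and accepts (q2 ∈ Accept), but the regex does not match it → eliminate
  (B) (0|1)*11(0|1)*: on '00' the DFA goes q0 → q1 → q2 and accepts (q2 ∈ Accept), but the regex does not match it → eliminate
  (C) 0(0|1)*: on '0' the DFA goes q0 → q1 and rejects (q1 ∉ Accept), but the regex matches it → eliminate
  (D) (0|1)*00: agrees with the DFA on every string of length ≤ 6
Only (D) is consistent with the DFA.
(D) (0|1)*00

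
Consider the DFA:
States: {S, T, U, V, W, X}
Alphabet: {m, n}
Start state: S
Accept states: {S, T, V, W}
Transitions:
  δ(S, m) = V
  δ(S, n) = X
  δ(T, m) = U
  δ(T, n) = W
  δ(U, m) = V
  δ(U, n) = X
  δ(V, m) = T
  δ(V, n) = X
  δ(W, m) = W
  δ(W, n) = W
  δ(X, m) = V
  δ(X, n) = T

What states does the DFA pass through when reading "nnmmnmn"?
read 'n': S → X
  read 'n': X → T
  read 'm': T → U
  read 'm': U → V
  read 'n': V → X
  read 'm': X → V
  read 'n': V → X
S -> X -> T -> U -> V -> X -> V -> X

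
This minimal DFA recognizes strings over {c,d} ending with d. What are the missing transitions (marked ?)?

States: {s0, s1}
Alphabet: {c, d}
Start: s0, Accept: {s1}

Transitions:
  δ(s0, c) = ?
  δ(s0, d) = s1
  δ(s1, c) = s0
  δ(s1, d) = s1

From the language and accept set, identify what each state tracks — s0: last symbol not d; s1: last symbol is d.
Each missing δ(q, a) is the state matching the new tracked value after reading a.
δ(s0, c) = s0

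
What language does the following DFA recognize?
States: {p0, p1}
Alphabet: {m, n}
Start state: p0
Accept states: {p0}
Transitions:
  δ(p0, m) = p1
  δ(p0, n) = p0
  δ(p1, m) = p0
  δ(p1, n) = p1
Testing a few strings:
  'm' → reject
  'nm' → reject
  'nn' → accept
  'mm' → accept
State roles: p0=even number of m's so far; p1=odd number of m's so far
All strings over {m,n} with an even number of m's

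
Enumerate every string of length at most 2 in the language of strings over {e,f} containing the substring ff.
ff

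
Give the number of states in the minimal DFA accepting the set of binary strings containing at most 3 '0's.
By Myhill–Nerode, count the distinguishable equivalence classes: 5 classes — having seen 0, 1, …, 3, or >3 copies of '0'; counts 0 through 3 are accepting and >3 is dead.
5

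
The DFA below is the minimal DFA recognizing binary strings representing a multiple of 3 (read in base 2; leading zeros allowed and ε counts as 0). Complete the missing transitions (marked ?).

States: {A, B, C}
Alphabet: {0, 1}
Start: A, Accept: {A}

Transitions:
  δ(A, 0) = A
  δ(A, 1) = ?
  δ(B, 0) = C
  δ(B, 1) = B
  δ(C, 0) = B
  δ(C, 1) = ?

From the language and accept set, identify what each state tracks — A: value ≡ 0 (mod 3); B: value ≡ 2 (mod 3); C: value ≡ 1 (mod 3).
Each missing δ(q, a) is the state matching the new tracked value after reading a.
δ(A, 1) = C; δ(C, 1) = A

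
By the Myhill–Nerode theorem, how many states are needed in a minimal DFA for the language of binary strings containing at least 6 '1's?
By Myhill–Nerode, count the distinguishable equivalence classes: 7 classes — having seen 0, 1, …, 5, or ≥6 copies of '1'; any two classes i < j (j ≤ 6) are distinguished by the string 1^(6−j), which takes class j to 6 copies (accepted) but leaves class i below 6 (rejected).
7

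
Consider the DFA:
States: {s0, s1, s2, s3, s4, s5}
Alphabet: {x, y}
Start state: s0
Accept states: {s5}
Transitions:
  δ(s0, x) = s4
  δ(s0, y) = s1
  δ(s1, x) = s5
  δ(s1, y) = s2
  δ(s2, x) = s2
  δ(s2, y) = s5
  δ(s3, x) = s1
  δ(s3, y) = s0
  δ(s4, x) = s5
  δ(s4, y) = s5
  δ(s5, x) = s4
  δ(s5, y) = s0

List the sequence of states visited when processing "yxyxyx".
read 'y': s0 → s1
  read 'x': s1 → s5
  read 'y': s5 → s0
  read 'x': s0 → s4
  read 'y': s4 → s5
  read 'x': s5 → s4
s0 -> s1 -> s5 -> s0 -> s4 -> s5 -> s4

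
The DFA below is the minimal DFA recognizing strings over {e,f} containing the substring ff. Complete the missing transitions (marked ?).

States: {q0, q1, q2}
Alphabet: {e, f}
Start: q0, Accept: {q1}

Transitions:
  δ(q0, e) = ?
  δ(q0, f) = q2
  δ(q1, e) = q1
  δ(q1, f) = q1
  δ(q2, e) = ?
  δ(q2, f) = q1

From the language and accept set, identify what each state tracks — q0: no progress toward ff; q1: substring ff seen; q2: one trailing f.
Each missing δ(q, a) is the state matching the new tracked value after reading a.
δ(q0, e) = q0; δ(q2, e) = q0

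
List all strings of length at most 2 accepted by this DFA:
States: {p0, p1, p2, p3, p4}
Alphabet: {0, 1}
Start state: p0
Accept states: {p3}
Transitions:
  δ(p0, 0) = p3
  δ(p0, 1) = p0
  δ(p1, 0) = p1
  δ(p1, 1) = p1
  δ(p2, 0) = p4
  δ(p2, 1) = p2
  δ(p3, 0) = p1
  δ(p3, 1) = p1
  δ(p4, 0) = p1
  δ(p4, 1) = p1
0, 10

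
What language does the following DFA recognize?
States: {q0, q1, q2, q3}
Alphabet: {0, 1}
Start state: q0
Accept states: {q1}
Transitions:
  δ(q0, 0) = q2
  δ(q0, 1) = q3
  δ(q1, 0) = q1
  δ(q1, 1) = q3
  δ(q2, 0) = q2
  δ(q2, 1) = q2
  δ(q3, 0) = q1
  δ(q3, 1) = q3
Testing a few strings:
  '1110' → accept
  '00' → reject
  '10' → accept
  '100' → accept
State roles: q0=no input read; q1=started with 1, last symbol 0; q2=started with 0 (dead); q3=started with 1, last symbol 1
All binary strings that start with 1 and end with 0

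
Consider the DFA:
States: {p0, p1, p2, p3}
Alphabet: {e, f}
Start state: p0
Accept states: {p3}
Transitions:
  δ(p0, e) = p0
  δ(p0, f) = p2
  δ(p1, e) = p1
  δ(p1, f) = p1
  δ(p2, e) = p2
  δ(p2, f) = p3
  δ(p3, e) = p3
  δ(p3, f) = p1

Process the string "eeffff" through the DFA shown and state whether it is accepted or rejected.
Processing string "eeffff":
  p0 --e--> p0
  p0 --e--> p0
  p0 --f--> p2
  p2 --f--> p3
  p3 --f--> p1
  p1 --f--> p1
Final state: p1
Accept states: {p3}
No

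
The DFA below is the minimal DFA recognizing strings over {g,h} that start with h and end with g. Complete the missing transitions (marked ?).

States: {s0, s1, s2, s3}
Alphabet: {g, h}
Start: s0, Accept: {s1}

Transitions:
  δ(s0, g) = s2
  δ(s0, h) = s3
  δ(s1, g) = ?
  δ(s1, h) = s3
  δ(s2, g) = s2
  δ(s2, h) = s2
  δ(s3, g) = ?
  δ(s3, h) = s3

From the language and accept set, identify what each state tracks — s0: no input read; s1: started with h, last symbol g; s2: started with g (dead); s3: started with h, last symbol h.
Each missing δ(q, a) is the state matching the new tracked value after reading a.
δ(s1, g) = s1; δ(s3, g) = s1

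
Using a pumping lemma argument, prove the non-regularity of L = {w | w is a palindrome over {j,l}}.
Assume L is regular with pumping length p. Idea: pumping the leading j-block breaks the symmetry.
Choose s = j^p l j^p (a palindrome of length 2p+1 ≥ p). By the pumping lemma, s = xyz with |xy| ≤ p, |y| > 0, so y = j^k with k > 0 (xy lies entirely in the first j^p). Then xy²z = j^(p+k) l j^p, which is not a palindrome since p+k ≠ p.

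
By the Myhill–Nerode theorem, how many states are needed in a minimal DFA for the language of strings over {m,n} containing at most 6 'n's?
By Myhill–Nerode, count the distinguishable equivalence classes: 8 classes — having seen 0, 1, …, 6, or >6 copies of 'n'; counts 0 through 6 are accepting and >6 is dead.
8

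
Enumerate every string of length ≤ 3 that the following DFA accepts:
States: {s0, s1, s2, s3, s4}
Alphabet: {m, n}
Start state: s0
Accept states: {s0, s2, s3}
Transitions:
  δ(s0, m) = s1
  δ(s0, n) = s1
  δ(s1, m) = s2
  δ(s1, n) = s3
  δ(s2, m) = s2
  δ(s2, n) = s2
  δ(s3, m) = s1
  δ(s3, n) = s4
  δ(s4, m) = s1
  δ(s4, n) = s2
ε, mm, mn, nm, nn, mmm, mmn, nmm, nmn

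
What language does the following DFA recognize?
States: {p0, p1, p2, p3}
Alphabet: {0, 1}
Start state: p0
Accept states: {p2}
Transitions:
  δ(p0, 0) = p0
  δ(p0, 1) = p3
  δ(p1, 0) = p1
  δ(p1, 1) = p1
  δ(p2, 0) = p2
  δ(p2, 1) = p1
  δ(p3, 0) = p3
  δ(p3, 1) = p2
Testing a few strings:
  '10' → reject
  '1' → reject
  '111' → reject
  '11' → accept
State roles: p0=zero 1's; p1=≥ three 1's (dead); p2=two 1's; p3=one 1
All binary strings containing exactly two 1's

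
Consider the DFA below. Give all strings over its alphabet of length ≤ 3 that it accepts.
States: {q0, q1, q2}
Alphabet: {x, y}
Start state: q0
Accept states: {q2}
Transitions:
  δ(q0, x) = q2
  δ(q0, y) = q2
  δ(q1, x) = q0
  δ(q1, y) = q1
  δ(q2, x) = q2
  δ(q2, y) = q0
x, y, xx, yx, xxx, xyx, xyy, yxx, yyx, yyy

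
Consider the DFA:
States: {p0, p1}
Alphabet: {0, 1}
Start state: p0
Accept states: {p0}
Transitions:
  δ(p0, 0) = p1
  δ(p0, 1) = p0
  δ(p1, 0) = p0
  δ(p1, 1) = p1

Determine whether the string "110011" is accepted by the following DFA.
Processing string "110011":
  p0 --1--> p0
  p0 --1--> p0
  p0 --0--> p1
  p1 --0--> p0
  p0 --1--> p0
  p0 --1--> p0
Final state: p0
Accept states: {p0}
Yes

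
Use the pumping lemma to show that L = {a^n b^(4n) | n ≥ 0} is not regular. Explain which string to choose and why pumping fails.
Assume L is regular with pumping length p. Idea: pumping the a-block breaks the 1:4 ratio.
Choose s = a^p b^(4p) (length 5p ≥ p). By the pumping lemma, s = xyz with |xy| ≤ p, |y| > 0, so y = a^k with k ≥ 1. Then xy²z = a^(p+k) b^(4p). For this to be in L we would need 4p = 4(p+k), i.e. 4k = 0, contradicting k ≥ 1. So xy²z ∉ L.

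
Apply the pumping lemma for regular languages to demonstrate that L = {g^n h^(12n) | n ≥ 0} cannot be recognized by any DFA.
Assume L is regular with pumping length p. Idea: pumping the g-block breaks the 1:12 ratio.
Choose s = g^p h^(12p) (length 13p ≥ p). By the pumping lemma, s = xyz with |xy| ≤ p, |y| > 0, so y = g^k with k ≥ 1. Then xy²z = g^(p+k) h^(12p). For this to be in L we would need 12p = 12(p+k), i.e. 12k = 0, contradicting k ≥ 1. So xy²z ∉ L.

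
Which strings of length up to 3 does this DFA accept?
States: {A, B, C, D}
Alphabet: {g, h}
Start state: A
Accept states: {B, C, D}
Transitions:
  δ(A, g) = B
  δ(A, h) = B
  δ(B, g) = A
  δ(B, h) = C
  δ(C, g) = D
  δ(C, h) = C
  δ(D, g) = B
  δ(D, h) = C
g, h, gh, hh, ggg, ggh, ghg, ghh, hgg, hgh, hhg, hhh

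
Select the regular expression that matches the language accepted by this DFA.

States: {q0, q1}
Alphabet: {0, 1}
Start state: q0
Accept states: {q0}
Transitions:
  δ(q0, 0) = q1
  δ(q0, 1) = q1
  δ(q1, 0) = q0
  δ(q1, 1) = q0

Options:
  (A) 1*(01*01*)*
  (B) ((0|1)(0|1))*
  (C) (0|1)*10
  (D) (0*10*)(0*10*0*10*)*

Check each option against the DFA on short strings; one disagreement eliminates an option:
  (A) 1*(01*01*)*: on '1' the DFA goes q0 → q1 and rejects (q1 ∉ Accept), but the regex matches it → eliminate
  (B) ((0|1)(0|1))*: agrees with the DFA on every string of length ≤ 6
  (C) (0|1)*10: on ε the DFA stays in q0 and accepts (q0 ∈ Accept), but the regex does not match it → eliminate
  (D) (0*10*)(0*10*0*10*)*: on ε the DFA stays in q0 and accepts (q0 ∈ Accept), but the regex does not match it → eliminate
Only (B) is consistent with the DFA.
(B) ((0|1)(0|1))*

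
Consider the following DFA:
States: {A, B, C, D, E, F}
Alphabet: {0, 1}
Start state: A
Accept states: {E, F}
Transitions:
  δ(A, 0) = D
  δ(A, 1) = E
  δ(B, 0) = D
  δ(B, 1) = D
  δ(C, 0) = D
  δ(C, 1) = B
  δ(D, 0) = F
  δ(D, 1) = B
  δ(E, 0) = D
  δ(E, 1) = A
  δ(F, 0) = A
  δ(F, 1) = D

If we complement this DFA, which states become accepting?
Complement accept states = All states \ Original accept states
= {A, B, C, D, E, F} \ {E, F}
{A, B, C, D}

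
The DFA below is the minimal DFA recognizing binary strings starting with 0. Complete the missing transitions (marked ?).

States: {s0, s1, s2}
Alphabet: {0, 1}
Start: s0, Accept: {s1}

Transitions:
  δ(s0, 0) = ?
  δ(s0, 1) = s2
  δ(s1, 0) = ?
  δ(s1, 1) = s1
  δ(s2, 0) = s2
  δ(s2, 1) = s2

From the language and accept set, identify what each state tracks — s0: no input read; s1: started with 0; s2: started with 1 (dead).
Each missing δ(q, a) is the state matching the new tracked value after reading a.
δ(s0, 0) = s1; δ(s1, 0) = s1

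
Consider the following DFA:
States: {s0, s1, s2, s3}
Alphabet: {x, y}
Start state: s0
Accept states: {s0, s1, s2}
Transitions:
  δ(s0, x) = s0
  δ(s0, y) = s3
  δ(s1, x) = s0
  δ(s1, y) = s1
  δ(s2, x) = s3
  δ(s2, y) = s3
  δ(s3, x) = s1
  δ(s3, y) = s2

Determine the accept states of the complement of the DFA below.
Complement accept states = All states \ Original accept states
= {s0, s1, s2, s3} \ {s0, s1, s2}
{s3}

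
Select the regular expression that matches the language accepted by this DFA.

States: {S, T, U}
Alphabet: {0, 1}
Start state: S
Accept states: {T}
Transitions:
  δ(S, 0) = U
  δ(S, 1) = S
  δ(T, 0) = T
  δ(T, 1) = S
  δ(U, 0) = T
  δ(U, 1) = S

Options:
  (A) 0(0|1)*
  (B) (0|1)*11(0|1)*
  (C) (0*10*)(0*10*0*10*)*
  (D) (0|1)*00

Check each option against the DFA on short strings; one disagreement eliminates an option:
  (A) 0(0|1)*: on '0' the DFA goes S → U and rejects (U ∉ Accept), but the regex matches it → eliminate
  (B) (0|1)*11(0|1)*: on '00' the DFA goes S → U → T and accepts (T ∈ Accept), but the regex does not match it → eliminate
  (C) (0*10*)(0*10*0*10*)*: on '1' the DFA goes S → S and rejects (S ∉ Accept), but the regex matches it → eliminate
  (D) (0|1)*00: agrees with the DFA on every string of length ≤ 6
Only (D) is consistent with the DFA.
(D) (0|1)*00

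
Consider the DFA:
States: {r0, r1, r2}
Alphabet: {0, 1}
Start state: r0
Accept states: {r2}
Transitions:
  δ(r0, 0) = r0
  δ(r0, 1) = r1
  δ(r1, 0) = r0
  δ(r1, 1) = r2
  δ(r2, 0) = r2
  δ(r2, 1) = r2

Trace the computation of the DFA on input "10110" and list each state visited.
read '1': r0 → r1
  read '0': r1 → r0
  read '1': r0 → r1
  read '1': r1 → r2
  read '0': r2 → r2
r0 -> r1 -> r0 -> r1 -> r2 -> r2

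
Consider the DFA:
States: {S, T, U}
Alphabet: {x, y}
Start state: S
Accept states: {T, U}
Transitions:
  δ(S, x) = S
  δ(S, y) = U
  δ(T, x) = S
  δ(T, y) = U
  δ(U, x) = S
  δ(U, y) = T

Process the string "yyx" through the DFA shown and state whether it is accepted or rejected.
Processing string "yyx":
  S --y--> U
  U --y--> T
  T --x--> S
Final state: S
Accept states: {T, U}
No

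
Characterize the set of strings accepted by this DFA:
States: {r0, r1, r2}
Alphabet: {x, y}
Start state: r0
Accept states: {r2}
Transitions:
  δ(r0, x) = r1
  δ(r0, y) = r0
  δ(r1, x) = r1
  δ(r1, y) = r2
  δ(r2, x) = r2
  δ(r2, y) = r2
Testing a few strings:
  'xyy' → accept
  'yy' → reject
  'xyxx' → accept
  'xx' → reject
State roles: r0=no x seen yet; r1=seen a x, waiting for y; r2=substring xy seen
All strings over {x,y} containing the substring xy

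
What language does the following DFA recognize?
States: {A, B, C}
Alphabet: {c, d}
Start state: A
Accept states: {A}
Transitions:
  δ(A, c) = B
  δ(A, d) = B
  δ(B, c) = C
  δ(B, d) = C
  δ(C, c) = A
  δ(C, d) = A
Testing a few strings:
  'cddc' → reject
  'cc' → reject
  'd' → reject
  'c' → reject
State roles: A=length ≡ 0 (mod 3); B=length ≡ 1 (mod 3); C=length ≡ 2 (mod 3)
All strings over {c,d} whose length is a multiple of 3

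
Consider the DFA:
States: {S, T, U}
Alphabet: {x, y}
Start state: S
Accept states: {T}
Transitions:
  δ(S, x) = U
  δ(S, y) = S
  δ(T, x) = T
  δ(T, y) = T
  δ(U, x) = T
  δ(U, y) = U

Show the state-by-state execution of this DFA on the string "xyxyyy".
read 'x': S → U
  read 'y': U → U
  read 'x': U → T
  read 'y': T → T
  read 'y': T → T
  read 'y': T → T
S -> U -> U -> T -> T -> T -> T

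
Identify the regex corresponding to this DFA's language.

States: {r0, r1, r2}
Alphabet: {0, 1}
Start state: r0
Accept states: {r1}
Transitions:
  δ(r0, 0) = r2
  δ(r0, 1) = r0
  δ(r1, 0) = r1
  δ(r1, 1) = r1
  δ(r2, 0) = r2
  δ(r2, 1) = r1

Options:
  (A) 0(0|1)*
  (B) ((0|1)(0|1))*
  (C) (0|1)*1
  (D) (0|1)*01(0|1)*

Check each option against the DFA on short strings; one disagreement eliminates an option:
  (A) 0(0|1)*: on '0' the DFA goes r0 → r2 and rejects (r2 ∉ Accept), but the regex matches it → eliminate
  (B) ((0|1)(0|1))*: on ε the DFA stays in r0 and rejects (r0 ∉ Accept), but the regex matches it → eliminate
  (C) (0|1)*1: on '1' the DFA goes r0 → r0 and rejects (r0 ∉ Accept), but the regex matches it → eliminate
  (D) (0|1)*01(0|1)*: agrees with the DFA on every string of length ≤ 6
Only (D) is consistent with the DFA.
(D) (0|1)*01(0|1)*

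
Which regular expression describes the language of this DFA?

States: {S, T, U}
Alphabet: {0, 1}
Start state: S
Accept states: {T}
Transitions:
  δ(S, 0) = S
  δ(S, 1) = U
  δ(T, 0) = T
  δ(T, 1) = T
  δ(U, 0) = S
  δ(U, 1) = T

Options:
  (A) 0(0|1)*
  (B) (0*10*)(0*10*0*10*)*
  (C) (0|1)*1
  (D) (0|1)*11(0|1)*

Check each option against the DFA on short strings; one disagreement eliminates an option:
  (A) 0(0|1)*: on '0' the DFA goes S → S and rejects (S ∉ Accept), but the regex matches it → eliminate
  (B) (0*10*)(0*10*0*10*)*: on '1' the DFA goes S → U and rejects (U ∉ Accept), but the regex matches it → eliminate
  (C) (0|1)*1: on '1' the DFA goes S → U and rejects (U ∉ Accept), but the regex matches it → eliminate
  (D) (0|1)*11(0|1)*: agrees with the DFA on every string of length ≤ 6
Only (D) is consistent with the DFA.
(D) (0|1)*11(0|1)*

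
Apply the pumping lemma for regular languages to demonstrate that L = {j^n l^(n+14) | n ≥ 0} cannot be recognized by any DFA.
Assume L is regular with pumping length p. Idea: pumping the j-block breaks the fixed offset of 14.
Choose s = j^p l^(p+14) ∈ L. By the pumping lemma, s = xyz with |xy| ≤ p, |y| > 0, so y = j^k with k ≥ 1. Then xy²z = j^(p+k) l^(p+14). For this to be in L we would need p+14 = (p+k)+14, i.e. k = 0, contradicting k ≥ 1. So xy²z ∉ L.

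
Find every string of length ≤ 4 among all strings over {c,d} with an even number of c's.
ε, d, cc, dd, ccd, cdc, dcc, ddd, cccc, ccdd, cdcd, cddc, dccd, dcdc, ddcc, dddd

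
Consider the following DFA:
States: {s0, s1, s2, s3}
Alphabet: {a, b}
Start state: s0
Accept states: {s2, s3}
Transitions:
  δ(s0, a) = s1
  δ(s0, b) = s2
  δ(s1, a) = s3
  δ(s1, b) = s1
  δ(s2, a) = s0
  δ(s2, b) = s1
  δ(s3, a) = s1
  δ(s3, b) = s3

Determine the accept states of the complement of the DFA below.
Complement accept states = All states \ Original accept states
= {s0, s1, s2, s3} \ {s2, s3}
{s0, s1}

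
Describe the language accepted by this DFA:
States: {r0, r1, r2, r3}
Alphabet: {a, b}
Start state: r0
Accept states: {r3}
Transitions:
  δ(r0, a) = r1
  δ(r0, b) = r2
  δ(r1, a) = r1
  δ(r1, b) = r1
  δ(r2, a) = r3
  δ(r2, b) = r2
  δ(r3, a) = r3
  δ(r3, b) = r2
Testing a few strings:
  'bbaa' → accept
  'b' → reject
  'bbab' → reject
  'babb' → reject
State roles: r0=no input read; r1=started with a (dead); r2=started with b, last symbol b; r3=started with b, last symbol a
All strings over {a,b} that start with b and end with a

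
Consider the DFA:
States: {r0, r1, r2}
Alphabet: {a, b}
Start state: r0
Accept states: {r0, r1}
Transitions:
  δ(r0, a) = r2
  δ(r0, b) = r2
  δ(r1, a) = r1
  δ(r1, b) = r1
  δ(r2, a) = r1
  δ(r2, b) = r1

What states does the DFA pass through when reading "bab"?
read 'b': r0 → r2
  read 'a': r2 → r1
  read 'b': r1 → r1
r0 -> r2 -> r1 -> r1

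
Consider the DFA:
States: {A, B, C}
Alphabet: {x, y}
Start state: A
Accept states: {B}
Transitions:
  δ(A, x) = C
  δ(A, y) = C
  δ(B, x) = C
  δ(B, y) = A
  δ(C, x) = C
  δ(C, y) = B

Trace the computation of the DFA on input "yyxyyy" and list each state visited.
read 'y': A → C
  read 'y': C → B
  read 'x': B → C
  read 'y': C → B
  read 'y': B → A
  read 'y': A → C
A -> C -> B -> C -> B -> A -> C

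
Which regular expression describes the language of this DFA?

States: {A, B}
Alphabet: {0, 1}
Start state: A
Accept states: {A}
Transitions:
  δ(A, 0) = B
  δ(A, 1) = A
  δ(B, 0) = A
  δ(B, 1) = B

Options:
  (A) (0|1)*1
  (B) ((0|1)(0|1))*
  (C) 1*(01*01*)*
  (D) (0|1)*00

Check each option against the DFA on short strings; one disagreement eliminates an option:
  (A) (0|1)*1: on ε the DFA stays in A and accepts (A ∈ Accept), but the regex does not match it → eliminate
  (B) ((0|1)(0|1))*: on '1' the DFA goes A → A and accepts (A ∈ Accept), but the regex does not match it → eliminate
  (C) 1*(01*01*)*: agrees with the DFA on every string of length ≤ 6
  (D) (0|1)*00: on ε the DFA stays in A and accepts (A ∈ Accept), but the regex does not match it → eliminate
Only (C) is consistent with the DFA.
(C) 1*(01*01*)*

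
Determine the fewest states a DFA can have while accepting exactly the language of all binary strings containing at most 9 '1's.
By Myhill–Nerode, count the distinguishable equivalence classes: 11 classes — having seen 0, 1, …, 9, or >9 copies of '1'; counts 0 through 9 are accepting and >9 is dead.
11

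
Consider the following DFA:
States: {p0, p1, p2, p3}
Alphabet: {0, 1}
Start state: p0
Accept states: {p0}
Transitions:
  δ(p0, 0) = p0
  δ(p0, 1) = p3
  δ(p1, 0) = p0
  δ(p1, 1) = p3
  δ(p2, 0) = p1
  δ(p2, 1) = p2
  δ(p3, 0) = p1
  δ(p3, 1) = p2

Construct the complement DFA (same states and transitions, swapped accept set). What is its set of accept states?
Complement accept states = All states \ Original accept states
= {p0, p1, p2, p3} \ {p0}
{p1, p2, p3}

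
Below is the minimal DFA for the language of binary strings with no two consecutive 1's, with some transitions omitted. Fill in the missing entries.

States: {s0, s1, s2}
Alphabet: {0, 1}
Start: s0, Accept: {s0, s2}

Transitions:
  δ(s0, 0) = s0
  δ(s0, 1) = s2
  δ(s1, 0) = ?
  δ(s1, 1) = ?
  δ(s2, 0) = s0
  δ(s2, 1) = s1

From the language and accept set, identify what each state tracks — s0: last symbol not 1 (ok); s1: saw 11 (dead); s2: last symbol 1 (ok).
Each missing δ(q, a) is the state matching the new tracked value after reading a.
δ(s1, 0) = s1; δ(s1, 1) = s1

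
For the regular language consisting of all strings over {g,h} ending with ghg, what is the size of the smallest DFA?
By Myhill–Nerode, count the distinguishable equivalence classes: 4 classes — one per longest suffix of the input that is a prefix of 'ghg' (lengths 0 through 3); only the length-3 class is accepting.
4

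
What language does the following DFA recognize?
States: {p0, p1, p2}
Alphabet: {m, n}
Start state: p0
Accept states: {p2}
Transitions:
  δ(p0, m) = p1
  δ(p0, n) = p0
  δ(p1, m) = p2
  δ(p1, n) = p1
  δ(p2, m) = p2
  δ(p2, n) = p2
Testing a few strings:
  'mnmm' → accept
  'mm' → accept
  'mn' → reject
  'nnmm' → accept
State roles: p0=zero m's seen; p1=one m seen; p2=≥ two m's seen
All strings over {m,n} containing at least two m's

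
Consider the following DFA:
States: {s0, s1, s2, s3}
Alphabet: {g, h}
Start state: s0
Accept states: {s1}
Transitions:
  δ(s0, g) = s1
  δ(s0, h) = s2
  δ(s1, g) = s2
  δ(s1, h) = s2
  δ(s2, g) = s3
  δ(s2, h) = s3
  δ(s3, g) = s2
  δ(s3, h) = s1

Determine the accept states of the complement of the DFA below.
Complement accept states = All states \ Original accept states
= {s0, s1, s2, s3} \ {s1}
{s0, s2, s3}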